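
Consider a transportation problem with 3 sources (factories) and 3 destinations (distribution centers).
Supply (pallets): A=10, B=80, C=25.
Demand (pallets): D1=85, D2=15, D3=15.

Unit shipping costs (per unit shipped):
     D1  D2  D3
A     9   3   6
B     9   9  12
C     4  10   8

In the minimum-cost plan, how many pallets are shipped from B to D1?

60

Solving gives:
  A→D3: 10 × 6 = 60
  B→D1: 60 × 9 = 540
  B→D2: 15 × 9 = 135
  B→D3: 5 × 12 = 60
  C→D1: 25 × 4 = 100
Total cost = 895.
So B→D1 carries 60 pallets.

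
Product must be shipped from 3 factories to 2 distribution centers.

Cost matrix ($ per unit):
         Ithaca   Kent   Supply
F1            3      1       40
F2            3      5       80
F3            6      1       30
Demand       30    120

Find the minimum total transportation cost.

410

One minimum-cost allocation:
  F1–Kent: 40 × $1 = $40
  F2–Ithaca: 30 × $3 = $90
  F2–Kent: 50 × $5 = $250
  F3–Kent: 30 × $1 = $30
Total = 40 + 90 + 250 + 30 = $410.
(Supply check: F1 ships 40; F2 ships 80; F3 ships 30.)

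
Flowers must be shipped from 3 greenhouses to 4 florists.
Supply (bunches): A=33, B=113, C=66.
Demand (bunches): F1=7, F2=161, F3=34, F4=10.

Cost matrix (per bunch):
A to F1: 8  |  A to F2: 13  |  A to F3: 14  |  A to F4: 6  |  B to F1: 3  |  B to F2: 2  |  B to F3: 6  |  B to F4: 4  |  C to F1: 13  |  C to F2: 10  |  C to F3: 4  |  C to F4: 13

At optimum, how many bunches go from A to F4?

10

The minimum-cost plan:
  A–F1: 7 × 8 = 56
  A–F2: 16 × 13 = 208
  A–F4: 10 × 6 = 60
  B–F2: 113 × 2 = 226
  C–F2: 32 × 10 = 320
  C–F3: 34 × 4 = 136
Total cost = 1006.
So A→F4 carries 10 bunches.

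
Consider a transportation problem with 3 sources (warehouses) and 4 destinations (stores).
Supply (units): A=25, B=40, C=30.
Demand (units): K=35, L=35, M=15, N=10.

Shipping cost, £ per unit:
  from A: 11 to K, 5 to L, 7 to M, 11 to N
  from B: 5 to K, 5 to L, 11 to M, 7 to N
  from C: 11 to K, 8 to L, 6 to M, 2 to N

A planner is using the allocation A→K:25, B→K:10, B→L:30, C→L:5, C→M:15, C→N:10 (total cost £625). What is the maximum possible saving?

Current plan cost = 25·11 + 10·5 + 30·5 + 5·8 + 15·6 + 10·2 = £625.
Optimal plan:
  A->L: 25 × £5 = £125
  B->K: 35 × £5 = £175
  B->L: 5 × £5 = £25
  C->L: 5 × £8 = £40
  C->M: 15 × £6 = £90
  C->N: 10 × £2 = £20
Optimal cost = £475.
Saving = 625 − 475 = £150.

150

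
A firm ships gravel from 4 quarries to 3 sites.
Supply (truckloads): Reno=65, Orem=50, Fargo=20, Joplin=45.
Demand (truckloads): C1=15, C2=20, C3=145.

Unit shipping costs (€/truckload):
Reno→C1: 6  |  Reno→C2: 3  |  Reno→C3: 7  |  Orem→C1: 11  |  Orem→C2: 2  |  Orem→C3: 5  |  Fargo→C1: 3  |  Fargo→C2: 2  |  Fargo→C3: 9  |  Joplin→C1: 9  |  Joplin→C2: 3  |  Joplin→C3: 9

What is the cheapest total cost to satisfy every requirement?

An optimal shipping plan:
  Reno to C3: 65 × €7 = €455
  Orem to C3: 50 × €5 = €250
  Fargo to C1: 15 × €3 = €45
  Fargo to C2: 5 × €2 = €10
  Joplin to C2: 15 × €3 = €45
  Joplin to C3: 30 × €9 = €270
Total = 455 + 250 + 45 + 10 + 45 + 270 = €1075.

1075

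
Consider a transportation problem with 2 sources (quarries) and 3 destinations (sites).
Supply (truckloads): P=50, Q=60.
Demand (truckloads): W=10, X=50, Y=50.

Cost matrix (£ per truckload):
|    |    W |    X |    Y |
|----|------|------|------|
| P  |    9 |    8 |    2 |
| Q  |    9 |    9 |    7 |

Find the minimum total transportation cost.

640

Optimal allocation:
  P to Y: 50 truckloads
  Q to W: 10 truckloads
  Q to X: 50 truckloads
Total cost = £640.
(Supply check: P ships 50; Q ships 60.)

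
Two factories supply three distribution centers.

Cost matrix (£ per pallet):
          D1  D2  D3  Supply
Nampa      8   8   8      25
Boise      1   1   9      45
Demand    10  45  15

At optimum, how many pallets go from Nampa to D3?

Optimal shipments:
  Nampa->D1: 10 × £8 = £80
  Nampa->D3: 15 × £8 = £120
  Boise->D2: 45 × £1 = £45
Total cost = £245.
So Nampa→D3 carries 15 pallets.

15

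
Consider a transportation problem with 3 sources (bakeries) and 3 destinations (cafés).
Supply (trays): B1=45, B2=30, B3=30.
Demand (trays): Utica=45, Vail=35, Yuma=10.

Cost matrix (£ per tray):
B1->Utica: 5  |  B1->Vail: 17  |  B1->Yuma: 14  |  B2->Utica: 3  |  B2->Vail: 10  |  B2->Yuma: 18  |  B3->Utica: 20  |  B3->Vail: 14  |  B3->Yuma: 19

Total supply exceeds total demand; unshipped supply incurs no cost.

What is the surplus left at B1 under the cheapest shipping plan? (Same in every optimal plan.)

Minimum-cost shipments:
  B1–Utica: 35 × £5 = £175
  B1–Yuma: 10 × £14 = £140
  B2–Utica: 10 × £3 = £30
  B2–Vail: 20 × £10 = £200
  B3–Vail: 15 × £14 = £210
Total cost = £755.
B1 ships 45 of its 45, leaving 0.

0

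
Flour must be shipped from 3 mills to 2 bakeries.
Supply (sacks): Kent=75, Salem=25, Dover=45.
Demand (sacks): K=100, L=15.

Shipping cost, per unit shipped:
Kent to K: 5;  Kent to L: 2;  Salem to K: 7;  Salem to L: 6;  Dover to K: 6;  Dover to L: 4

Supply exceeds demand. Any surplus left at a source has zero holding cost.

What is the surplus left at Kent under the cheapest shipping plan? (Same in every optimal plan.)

0

Minimum-cost shipments:
  Kent to K: 60 × 5 = 300
  Kent to L: 15 × 2 = 30
  Dover to K: 40 × 6 = 240
Total cost = 570.
Kent ships 75 of its 75, leaving 0.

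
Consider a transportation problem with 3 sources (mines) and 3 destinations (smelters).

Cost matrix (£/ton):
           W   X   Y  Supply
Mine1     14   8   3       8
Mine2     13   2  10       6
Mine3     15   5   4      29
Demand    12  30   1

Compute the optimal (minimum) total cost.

A cheapest plan:
  Mine1 to W: 7 × £14 = £98
  Mine1 to Y: 1 × £3 = £3
  Mine2 to X: 6 × £2 = £12
  Mine3 to W: 5 × £15 = £75
  Mine3 to X: 24 × £5 = £120
Total = 98 + 3 + 12 + 75 + 120 = £308.

308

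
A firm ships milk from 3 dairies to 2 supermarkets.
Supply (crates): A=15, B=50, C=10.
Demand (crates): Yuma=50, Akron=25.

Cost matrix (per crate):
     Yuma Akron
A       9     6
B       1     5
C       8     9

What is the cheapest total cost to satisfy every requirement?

Optimal allocation:
  A->Akron: 15 × 6 = 90
  B->Yuma: 50 × 1 = 50
  C->Akron: 10 × 9 = 90
Total = 90 + 50 + 90 = 230.

230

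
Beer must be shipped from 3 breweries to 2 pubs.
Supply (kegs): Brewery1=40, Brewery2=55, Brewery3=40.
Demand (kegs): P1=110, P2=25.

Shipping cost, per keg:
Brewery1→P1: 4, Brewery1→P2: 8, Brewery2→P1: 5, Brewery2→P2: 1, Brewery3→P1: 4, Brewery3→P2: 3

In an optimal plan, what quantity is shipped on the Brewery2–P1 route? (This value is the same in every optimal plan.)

Optimal shipments:
  Brewery1→P1: 40 × 4 = 160
  Brewery2→P1: 30 × 5 = 150
  Brewery2→P2: 25 × 1 = 25
  Brewery3→P1: 40 × 4 = 160
Total cost = 495.
So Brewery2→P1 carries 30 kegs.

30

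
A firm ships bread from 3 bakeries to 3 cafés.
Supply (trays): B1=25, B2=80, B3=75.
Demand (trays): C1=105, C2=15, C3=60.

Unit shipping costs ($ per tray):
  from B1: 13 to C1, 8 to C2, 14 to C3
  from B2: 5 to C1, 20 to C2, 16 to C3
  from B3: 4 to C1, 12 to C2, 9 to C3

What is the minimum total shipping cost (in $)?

One minimum-cost allocation:
  B1 to C2: 15 × $8 = $120
  B1 to C3: 10 × $14 = $140
  B2 to C1: 80 × $5 = $400
  B3 to C1: 25 × $4 = $100
  B3 to C3: 50 × $9 = $450
Total = 120 + 140 + 400 + 100 + 450 = $1210.

1210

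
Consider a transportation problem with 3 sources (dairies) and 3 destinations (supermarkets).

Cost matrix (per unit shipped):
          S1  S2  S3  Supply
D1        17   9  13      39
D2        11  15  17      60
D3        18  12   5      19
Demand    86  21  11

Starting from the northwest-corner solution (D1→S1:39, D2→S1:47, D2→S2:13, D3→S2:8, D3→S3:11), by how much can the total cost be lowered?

172

Current plan cost = 39·17 + 47·11 + 13·15 + 8·12 + 11·5 = 1526.
Optimal plan:
  D1→S1: 18 × 17 = 306
  D1→S2: 21 × 9 = 189
  D2→S1: 60 × 11 = 660
  D3→S1: 8 × 18 = 144
  D3→S3: 11 × 5 = 55
Optimal cost = 1354.
Saving = 1526 − 1354 = 172.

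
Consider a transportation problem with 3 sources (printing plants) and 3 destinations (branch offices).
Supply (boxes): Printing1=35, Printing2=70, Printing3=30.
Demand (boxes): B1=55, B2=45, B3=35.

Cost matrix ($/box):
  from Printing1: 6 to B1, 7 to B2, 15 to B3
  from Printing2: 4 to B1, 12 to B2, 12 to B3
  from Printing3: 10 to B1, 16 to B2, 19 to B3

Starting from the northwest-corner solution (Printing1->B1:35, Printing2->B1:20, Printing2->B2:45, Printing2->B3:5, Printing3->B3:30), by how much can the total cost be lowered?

Current plan cost = 35·6 + 20·4 + 45·12 + 5·12 + 30·19 = $1460.
Optimal plan:
  Printing1→B2: 35 × $7 = $245
  Printing2→B1: 35 × $4 = $140
  Printing2→B3: 35 × $12 = $420
  Printing3→B1: 20 × $10 = $200
  Printing3→B2: 10 × $16 = $160
Optimal cost = $1165.
Saving = 1460 − 1165 = $295.

295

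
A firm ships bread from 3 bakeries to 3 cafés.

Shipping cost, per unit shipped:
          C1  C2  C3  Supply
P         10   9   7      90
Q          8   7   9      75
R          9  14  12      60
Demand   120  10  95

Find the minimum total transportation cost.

1765

A cheapest plan:
  P→C3: 90 × 7 = 630
  Q→C1: 60 × 8 = 480
  Q→C2: 10 × 7 = 70
  Q→C3: 5 × 9 = 45
  R→C1: 60 × 9 = 540
Total = 630 + 480 + 70 + 45 + 540 = 1765.
(Supply check: P ships 90; Q ships 75; R ships 60.)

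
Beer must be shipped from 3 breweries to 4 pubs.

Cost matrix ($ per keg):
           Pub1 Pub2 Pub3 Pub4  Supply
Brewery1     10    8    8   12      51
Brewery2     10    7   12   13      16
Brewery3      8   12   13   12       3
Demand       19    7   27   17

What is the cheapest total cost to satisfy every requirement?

One minimum-cost allocation:
  Brewery1–Pub1: 7 × $10 = $70
  Brewery1–Pub3: 27 × $8 = $216
  Brewery1–Pub4: 17 × $12 = $204
  Brewery2–Pub1: 9 × $10 = $90
  Brewery2–Pub2: 7 × $7 = $49
  Brewery3–Pub1: 3 × $8 = $24
Total = 70 + 216 + 204 + 90 + 49 + 24 = $653.

653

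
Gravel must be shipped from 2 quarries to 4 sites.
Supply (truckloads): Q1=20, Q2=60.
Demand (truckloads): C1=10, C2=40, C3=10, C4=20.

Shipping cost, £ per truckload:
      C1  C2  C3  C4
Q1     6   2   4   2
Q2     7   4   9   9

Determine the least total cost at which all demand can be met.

360

An optimal shipping plan:
  Q1 to C4: 20 truckloads
  Q2 to C1: 10 truckloads
  Q2 to C2: 40 truckloads
  Q2 to C3: 10 truckloads
Total cost = £360.
(Supply check: Q1 ships 20; Q2 ships 60.)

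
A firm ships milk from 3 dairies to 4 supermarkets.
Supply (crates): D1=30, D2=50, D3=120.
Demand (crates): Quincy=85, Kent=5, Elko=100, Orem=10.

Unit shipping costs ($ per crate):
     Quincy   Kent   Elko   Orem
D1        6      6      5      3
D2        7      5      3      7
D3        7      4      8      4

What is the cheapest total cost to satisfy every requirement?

An optimal shipping plan:
  D1 to Elko: 30 × $5 = $150
  D2 to Elko: 50 × $3 = $150
  D3 to Quincy: 85 × $7 = $595
  D3 to Kent: 5 × $4 = $20
  D3 to Elko: 20 × $8 = $160
  D3 to Orem: 10 × $4 = $40
Total = 150 + 150 + 595 + 20 + 160 + 40 = $1115.
(Supply check: D1 ships 30; D2 ships 50; D3 ships 120.)

1115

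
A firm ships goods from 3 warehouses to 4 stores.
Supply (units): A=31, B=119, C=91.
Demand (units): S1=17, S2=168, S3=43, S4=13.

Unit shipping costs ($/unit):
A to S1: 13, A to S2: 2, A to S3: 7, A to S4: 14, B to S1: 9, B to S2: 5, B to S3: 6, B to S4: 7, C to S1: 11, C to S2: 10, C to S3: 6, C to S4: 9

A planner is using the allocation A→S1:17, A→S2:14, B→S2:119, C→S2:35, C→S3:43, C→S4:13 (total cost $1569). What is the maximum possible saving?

Current plan cost = 17·13 + 14·2 + 119·5 + 35·10 + 43·6 + 13·9 = $1569.
Optimal plan:
  A to S2: 31 × $2 = $62
  B to S2: 119 × $5 = $595
  C to S1: 17 × $11 = $187
  C to S2: 18 × $10 = $180
  C to S3: 43 × $6 = $258
  C to S4: 13 × $9 = $117
Optimal cost = $1399.
Saving = 1569 − 1399 = $170.

170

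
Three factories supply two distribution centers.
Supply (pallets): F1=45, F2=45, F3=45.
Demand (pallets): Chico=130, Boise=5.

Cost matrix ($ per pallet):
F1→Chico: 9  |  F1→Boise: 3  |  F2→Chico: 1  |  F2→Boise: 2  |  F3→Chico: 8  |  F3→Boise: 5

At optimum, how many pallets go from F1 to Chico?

The minimum-cost plan:
  F1 to Chico: 40 × $9 = $360
  F1 to Boise: 5 × $3 = $15
  F2 to Chico: 45 × $1 = $45
  F3 to Chico: 45 × $8 = $360
Total cost = $780.
So F1→Chico carries 40 pallets.

40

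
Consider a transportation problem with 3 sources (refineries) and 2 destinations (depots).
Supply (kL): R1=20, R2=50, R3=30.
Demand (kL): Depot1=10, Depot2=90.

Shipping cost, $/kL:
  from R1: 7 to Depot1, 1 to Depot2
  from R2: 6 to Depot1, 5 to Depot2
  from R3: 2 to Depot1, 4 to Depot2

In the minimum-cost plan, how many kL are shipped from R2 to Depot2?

Optimal shipments:
  R1 to Depot2: 20 kL
  R2 to Depot2: 50 kL
  R3 to Depot1: 10 kL
  R3 to Depot2: 20 kL
Total cost = $370.
So R2→Depot2 carries 50 kL.

50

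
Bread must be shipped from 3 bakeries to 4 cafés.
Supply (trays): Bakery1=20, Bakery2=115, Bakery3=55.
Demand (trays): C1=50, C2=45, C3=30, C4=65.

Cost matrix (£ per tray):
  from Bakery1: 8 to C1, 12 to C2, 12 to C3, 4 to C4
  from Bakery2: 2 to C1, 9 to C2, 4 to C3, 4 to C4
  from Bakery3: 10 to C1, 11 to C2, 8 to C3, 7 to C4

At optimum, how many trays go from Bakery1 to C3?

The minimum-cost plan:
  Bakery1 to C4: 20 × £4 = £80
  Bakery2 to C1: 50 × £2 = £100
  Bakery2 to C3: 30 × £4 = £120
  Bakery2 to C4: 35 × £4 = £140
  Bakery3 to C2: 45 × £11 = £495
  Bakery3 to C4: 10 × £7 = £70
Total cost = £1005.
The route Bakery1→C3 is not used.

0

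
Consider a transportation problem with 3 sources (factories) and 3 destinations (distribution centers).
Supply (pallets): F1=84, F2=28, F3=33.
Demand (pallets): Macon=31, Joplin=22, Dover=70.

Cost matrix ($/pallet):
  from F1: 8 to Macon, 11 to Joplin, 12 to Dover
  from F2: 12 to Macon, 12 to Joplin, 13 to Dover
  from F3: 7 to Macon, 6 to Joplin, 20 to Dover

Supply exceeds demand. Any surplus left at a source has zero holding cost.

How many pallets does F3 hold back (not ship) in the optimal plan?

0

An optimal plan:
  F1->Macon: 20 × $8 = $160
  F1->Dover: 64 × $12 = $768
  F2->Dover: 6 × $13 = $78
  F3->Macon: 11 × $7 = $77
  F3->Joplin: 22 × $6 = $132
Total cost = $1215.
F3 ships 33 of its 33, leaving 0.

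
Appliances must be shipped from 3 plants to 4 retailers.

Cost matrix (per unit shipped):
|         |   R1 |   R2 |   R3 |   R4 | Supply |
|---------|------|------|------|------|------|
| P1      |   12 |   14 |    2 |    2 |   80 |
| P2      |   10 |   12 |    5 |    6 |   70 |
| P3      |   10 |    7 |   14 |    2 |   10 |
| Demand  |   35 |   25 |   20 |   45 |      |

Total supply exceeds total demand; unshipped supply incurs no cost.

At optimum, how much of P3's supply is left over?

0

Minimum-cost shipments:
  P1->R3: 20 × 2 = 40
  P1->R4: 45 × 2 = 90
  P2->R1: 35 × 10 = 350
  P2->R2: 15 × 12 = 180
  P3->R2: 10 × 7 = 70
Total cost = 730.
P3 ships 10 of its 10, leaving 0.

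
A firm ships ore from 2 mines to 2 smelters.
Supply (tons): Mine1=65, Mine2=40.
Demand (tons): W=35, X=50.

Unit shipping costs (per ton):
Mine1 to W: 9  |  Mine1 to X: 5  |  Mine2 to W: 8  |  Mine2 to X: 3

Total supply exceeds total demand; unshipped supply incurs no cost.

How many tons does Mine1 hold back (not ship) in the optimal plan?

An optimal plan:
  Mine1→W: 35 × 9 = 315
  Mine1→X: 10 × 5 = 50
  Mine2→X: 40 × 3 = 120
Total cost = 485.
Mine1 ships 45 of its 65, leaving 20.

20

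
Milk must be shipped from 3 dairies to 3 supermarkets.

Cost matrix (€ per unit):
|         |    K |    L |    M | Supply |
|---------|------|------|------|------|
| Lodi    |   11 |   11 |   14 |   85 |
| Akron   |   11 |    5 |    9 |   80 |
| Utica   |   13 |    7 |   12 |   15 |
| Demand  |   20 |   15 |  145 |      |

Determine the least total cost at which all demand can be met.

1955

An optimal shipping plan:
  Lodi to K: 20 crates
  Lodi to M: 65 crates
  Akron to M: 80 crates
  Utica to L: 15 crates
Total cost = €1955.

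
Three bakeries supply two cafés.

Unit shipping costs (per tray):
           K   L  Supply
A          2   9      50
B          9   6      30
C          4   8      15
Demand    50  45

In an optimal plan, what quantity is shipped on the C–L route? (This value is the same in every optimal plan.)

Optimal shipments:
  A–K: 50 × 2 = 100
  B–L: 30 × 6 = 180
  C–L: 15 × 8 = 120
Total cost = 400.
So C→L carries 15 trays.

15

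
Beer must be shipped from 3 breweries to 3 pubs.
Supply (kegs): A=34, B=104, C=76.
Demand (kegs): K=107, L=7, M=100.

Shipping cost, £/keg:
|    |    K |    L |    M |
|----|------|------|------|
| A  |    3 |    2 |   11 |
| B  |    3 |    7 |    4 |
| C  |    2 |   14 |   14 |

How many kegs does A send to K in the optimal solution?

27

The minimum-cost plan:
  A to K: 27 kegs
  A to L: 7 kegs
  B to K: 4 kegs
  B to M: 100 kegs
  C to K: 76 kegs
Total cost = £659.
So A→K carries 27 kegs.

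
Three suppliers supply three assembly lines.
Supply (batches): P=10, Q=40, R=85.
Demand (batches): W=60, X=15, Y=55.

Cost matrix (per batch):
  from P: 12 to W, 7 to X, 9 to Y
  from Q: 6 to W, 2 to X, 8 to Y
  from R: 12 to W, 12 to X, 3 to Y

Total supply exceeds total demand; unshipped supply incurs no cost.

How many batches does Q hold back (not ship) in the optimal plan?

An optimal plan:
  P->X: 10 × 7 = 70
  Q->W: 35 × 6 = 210
  Q->X: 5 × 2 = 10
  R->W: 25 × 12 = 300
  R->Y: 55 × 3 = 165
Total cost = 755.
Q ships 40 of its 40, leaving 0.

0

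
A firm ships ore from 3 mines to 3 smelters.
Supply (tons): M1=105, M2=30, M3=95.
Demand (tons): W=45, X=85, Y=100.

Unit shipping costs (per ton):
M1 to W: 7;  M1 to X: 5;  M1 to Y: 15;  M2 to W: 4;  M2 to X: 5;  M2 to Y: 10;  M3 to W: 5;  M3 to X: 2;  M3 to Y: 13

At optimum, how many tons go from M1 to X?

The minimum-cost plan:
  M1–W: 35 × 7 = 245
  M1–Y: 70 × 15 = 1050
  M2–Y: 30 × 10 = 300
  M3–W: 10 × 5 = 50
  M3–X: 85 × 2 = 170
Total cost = 1815.
The route M1→X is not used.

0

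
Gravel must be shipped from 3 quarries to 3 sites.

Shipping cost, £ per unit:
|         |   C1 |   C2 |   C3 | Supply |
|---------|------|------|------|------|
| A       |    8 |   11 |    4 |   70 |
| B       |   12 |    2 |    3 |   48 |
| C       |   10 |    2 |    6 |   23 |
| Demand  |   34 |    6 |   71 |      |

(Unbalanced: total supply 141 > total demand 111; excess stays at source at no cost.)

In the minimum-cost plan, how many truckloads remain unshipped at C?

17

Minimum-cost shipments:
  A–C1: 34 × £8 = £272
  A–C3: 23 × £4 = £92
  B–C3: 48 × £3 = £144
  C–C2: 6 × £2 = £12
Total cost = £520.
C ships 6 of its 23, leaving 17.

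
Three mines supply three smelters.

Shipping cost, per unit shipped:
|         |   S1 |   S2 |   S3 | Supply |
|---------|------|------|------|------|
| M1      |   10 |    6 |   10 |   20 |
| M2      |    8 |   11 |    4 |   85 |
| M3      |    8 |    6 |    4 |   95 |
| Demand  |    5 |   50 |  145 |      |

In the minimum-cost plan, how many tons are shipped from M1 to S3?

Solving gives:
  M1 to S2: 20 × 6 = 120
  M2 to S3: 85 × 4 = 340
  M3 to S1: 5 × 8 = 40
  M3 to S2: 30 × 6 = 180
  M3 to S3: 60 × 4 = 240
Total cost = 920.
The route M1→S3 is not used.

0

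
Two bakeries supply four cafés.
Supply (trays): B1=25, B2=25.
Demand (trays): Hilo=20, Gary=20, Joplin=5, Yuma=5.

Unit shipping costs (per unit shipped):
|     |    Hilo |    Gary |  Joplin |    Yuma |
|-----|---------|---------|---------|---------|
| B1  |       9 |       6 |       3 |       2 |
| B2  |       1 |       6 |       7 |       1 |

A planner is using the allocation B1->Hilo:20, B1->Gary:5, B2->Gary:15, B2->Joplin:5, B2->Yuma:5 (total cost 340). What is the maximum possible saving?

Current plan cost = 20·9 + 5·6 + 15·6 + 5·7 + 5·1 = 340.
Optimal plan:
  B1 to Gary: 20 trays
  B1 to Joplin: 5 trays
  B2 to Hilo: 20 trays
  B2 to Yuma: 5 trays
Optimal cost = 160.
Saving = 340 − 160 = 180.

180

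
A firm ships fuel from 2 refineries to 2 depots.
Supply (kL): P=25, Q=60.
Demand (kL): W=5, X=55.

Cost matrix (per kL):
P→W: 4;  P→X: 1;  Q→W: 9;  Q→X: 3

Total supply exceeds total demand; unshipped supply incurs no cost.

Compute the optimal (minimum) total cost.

145

An optimal shipping plan:
  P–W: 5 × 4 = 20
  P–X: 20 × 1 = 20
  Q–X: 35 × 3 = 105
Total = 20 + 20 + 105 = 145.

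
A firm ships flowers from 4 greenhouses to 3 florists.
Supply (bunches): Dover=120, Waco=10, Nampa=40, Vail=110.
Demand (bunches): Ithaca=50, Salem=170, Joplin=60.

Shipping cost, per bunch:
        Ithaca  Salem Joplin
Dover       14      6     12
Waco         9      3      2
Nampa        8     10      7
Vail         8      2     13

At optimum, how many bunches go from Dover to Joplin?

The minimum-cost plan:
  Dover–Salem: 110 × 6 = 660
  Dover–Joplin: 10 × 12 = 120
  Waco–Joplin: 10 × 2 = 20
  Nampa–Joplin: 40 × 7 = 280
  Vail–Ithaca: 50 × 8 = 400
  Vail–Salem: 60 × 2 = 120
Total cost = 1600.
So Dover→Joplin carries 10 bunches.

10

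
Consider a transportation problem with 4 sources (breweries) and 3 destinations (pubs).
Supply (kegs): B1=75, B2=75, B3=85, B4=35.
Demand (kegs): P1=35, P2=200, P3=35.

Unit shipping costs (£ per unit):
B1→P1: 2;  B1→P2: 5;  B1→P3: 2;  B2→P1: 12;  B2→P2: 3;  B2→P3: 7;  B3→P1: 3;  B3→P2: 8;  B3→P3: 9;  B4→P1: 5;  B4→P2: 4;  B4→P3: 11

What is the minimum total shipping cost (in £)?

A cheapest plan:
  B1→P2: 40 × £5 = £200
  B1→P3: 35 × £2 = £70
  B2→P2: 75 × £3 = £225
  B3→P1: 35 × £3 = £105
  B3→P2: 50 × £8 = £400
  B4→P2: 35 × £4 = £140
Total = 200 + 70 + 225 + 105 + 400 + 140 = £1140.

1140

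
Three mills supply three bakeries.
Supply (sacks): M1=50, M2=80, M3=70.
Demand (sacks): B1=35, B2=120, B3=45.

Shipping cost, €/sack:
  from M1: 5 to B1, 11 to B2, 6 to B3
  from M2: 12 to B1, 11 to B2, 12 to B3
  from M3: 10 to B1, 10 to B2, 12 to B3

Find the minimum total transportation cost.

Optimal allocation:
  M1–B1: 5 × €5 = €25
  M1–B3: 45 × €6 = €270
  M2–B2: 80 × €11 = €880
  M3–B1: 30 × €10 = €300
  M3–B2: 40 × €10 = €400
Total = 25 + 270 + 880 + 300 + 400 = €1875.

1875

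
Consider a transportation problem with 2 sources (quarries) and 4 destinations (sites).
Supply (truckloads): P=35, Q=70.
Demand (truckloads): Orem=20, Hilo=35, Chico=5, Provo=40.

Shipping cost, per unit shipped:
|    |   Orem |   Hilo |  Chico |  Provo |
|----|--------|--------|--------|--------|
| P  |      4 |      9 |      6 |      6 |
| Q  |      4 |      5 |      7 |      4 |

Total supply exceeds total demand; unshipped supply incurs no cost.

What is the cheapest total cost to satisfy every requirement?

An optimal shipping plan:
  P->Orem: 20 × 4 = 80
  P->Chico: 5 × 6 = 30
  P->Provo: 5 × 6 = 30
  Q->Hilo: 35 × 5 = 175
  Q->Provo: 35 × 4 = 140
Total = 80 + 30 + 30 + 175 + 140 = 455.

455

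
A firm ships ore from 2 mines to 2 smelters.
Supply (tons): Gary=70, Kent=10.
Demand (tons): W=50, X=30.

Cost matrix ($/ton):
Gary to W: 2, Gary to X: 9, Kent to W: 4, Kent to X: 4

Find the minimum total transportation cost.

320

An optimal shipping plan:
  Gary–W: 50 × $2 = $100
  Gary–X: 20 × $9 = $180
  Kent–X: 10 × $4 = $40
Total = 100 + 180 + 40 = $320.
(Supply check: Gary ships 70; Kent ships 10.)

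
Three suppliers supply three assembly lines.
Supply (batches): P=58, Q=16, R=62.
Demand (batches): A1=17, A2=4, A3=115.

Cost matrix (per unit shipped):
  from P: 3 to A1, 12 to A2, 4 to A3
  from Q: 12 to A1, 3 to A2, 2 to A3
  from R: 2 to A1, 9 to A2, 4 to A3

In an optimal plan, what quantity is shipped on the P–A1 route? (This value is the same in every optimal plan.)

0

The minimum-cost plan:
  P–A3: 58 batches
  Q–A2: 4 batches
  Q–A3: 12 batches
  R–A1: 17 batches
  R–A3: 45 batches
Total cost = 482.
The route P→A1 is not used.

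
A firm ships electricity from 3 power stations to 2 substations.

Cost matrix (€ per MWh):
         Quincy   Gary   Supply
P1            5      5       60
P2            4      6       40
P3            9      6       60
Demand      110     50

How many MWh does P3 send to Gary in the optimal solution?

The minimum-cost plan:
  P1 to Quincy: 60 × €5 = €300
  P2 to Quincy: 40 × €4 = €160
  P3 to Quincy: 10 × €9 = €90
  P3 to Gary: 50 × €6 = €300
Total cost = €850.
So P3→Gary carries 50 MWh.

50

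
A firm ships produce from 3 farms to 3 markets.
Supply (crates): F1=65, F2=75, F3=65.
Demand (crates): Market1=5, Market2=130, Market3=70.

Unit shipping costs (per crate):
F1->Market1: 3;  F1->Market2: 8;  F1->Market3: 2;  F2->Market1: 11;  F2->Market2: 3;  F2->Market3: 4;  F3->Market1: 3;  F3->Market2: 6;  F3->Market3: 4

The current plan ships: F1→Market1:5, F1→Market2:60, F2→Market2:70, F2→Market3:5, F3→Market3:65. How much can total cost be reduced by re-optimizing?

Current plan cost = 5·3 + 60·8 + 70·3 + 5·4 + 65·4 = 985.
Optimal plan:
  F1→Market3: 65 × 2 = 130
  F2→Market2: 75 × 3 = 225
  F3→Market1: 5 × 3 = 15
  F3→Market2: 55 × 6 = 330
  F3→Market3: 5 × 4 = 20
Optimal cost = 720.
Saving = 985 − 720 = 265.

265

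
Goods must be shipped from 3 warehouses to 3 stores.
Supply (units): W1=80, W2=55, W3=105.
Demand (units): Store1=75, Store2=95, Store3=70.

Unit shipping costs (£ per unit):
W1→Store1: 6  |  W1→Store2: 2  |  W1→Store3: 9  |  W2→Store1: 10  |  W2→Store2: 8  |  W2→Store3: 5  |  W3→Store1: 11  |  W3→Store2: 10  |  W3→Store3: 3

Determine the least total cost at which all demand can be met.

1275

An optimal shipping plan:
  W1->Store2: 80 × £2 = £160
  W2->Store1: 40 × £10 = £400
  W2->Store2: 15 × £8 = £120
  W3->Store1: 35 × £11 = £385
  W3->Store3: 70 × £3 = £210
Total = 160 + 400 + 120 + 385 + 210 = £1275.
(Supply check: W1 ships 80; W2 ships 55; W3 ships 105.)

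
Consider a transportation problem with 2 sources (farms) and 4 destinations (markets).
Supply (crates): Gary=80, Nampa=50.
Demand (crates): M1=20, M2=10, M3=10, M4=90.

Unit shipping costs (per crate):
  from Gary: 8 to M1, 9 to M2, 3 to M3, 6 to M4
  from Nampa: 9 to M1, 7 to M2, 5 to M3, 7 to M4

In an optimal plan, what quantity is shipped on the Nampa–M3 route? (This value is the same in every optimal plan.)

0

Optimal shipments:
  Gary–M1: 20 crates
  Gary–M3: 10 crates
  Gary–M4: 50 crates
  Nampa–M2: 10 crates
  Nampa–M4: 40 crates
Total cost = 840.
The route Nampa→M3 is not used.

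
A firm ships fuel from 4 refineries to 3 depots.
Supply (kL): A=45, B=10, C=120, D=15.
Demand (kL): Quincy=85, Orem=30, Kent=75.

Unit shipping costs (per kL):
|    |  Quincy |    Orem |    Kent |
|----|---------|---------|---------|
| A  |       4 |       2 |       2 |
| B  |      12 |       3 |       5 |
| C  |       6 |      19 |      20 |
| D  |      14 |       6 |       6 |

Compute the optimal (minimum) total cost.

1400

One minimum-cost allocation:
  A–Kent: 45 × 2 = 90
  B–Orem: 10 × 3 = 30
  C–Quincy: 85 × 6 = 510
  C–Orem: 20 × 19 = 380
  C–Kent: 15 × 20 = 300
  D–Kent: 15 × 6 = 90
Total = 90 + 30 + 510 + 380 + 300 + 90 = 1400.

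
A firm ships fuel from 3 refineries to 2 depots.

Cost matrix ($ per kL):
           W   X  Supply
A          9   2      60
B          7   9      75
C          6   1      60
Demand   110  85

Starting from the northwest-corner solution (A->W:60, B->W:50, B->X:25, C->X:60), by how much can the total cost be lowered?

295

Current plan cost = 60·9 + 50·7 + 25·9 + 60·1 = $1175.
Optimal plan:
  A to X: 60 × $2 = $120
  B to W: 75 × $7 = $525
  C to W: 35 × $6 = $210
  C to X: 25 × $1 = $25
Optimal cost = $880.
Saving = 1175 − 880 = $295.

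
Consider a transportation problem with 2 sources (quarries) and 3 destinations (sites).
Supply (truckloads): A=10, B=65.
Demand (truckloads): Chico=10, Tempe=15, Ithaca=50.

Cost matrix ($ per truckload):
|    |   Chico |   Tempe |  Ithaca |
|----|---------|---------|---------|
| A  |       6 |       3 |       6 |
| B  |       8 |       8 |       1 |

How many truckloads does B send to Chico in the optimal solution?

The minimum-cost plan:
  A to Tempe: 10 truckloads
  B to Chico: 10 truckloads
  B to Tempe: 5 truckloads
  B to Ithaca: 50 truckloads
Total cost = $200.
So B→Chico carries 10 truckloads.

10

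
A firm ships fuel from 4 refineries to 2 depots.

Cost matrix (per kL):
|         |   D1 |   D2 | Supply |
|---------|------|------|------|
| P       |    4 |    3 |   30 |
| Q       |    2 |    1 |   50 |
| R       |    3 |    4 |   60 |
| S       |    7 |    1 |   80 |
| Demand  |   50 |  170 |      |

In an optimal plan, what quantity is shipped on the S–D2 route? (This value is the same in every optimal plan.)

80

The minimum-cost plan:
  P→D2: 30 kL
  Q→D2: 50 kL
  R→D1: 50 kL
  R→D2: 10 kL
  S→D2: 80 kL
Total cost = 410.
So S→D2 carries 80 kL.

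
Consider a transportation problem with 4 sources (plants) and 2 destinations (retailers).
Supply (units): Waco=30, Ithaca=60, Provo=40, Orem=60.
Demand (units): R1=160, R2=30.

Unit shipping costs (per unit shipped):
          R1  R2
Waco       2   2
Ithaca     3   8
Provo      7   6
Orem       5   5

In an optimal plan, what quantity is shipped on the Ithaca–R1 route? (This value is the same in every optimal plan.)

60

Optimal shipments:
  Waco->R1: 30 × 2 = 60
  Ithaca->R1: 60 × 3 = 180
  Provo->R1: 10 × 7 = 70
  Provo->R2: 30 × 6 = 180
  Orem->R1: 60 × 5 = 300
Total cost = 790.
So Ithaca→R1 carries 60 units.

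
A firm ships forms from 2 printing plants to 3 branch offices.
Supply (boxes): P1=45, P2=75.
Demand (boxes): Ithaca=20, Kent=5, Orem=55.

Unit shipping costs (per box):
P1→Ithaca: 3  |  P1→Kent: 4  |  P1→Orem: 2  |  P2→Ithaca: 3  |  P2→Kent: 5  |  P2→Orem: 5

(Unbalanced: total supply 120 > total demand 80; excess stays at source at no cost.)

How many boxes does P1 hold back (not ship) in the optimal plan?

Minimum-cost shipments:
  P1→Orem: 45 × 2 = 90
  P2→Ithaca: 20 × 3 = 60
  P2→Kent: 5 × 5 = 25
  P2→Orem: 10 × 5 = 50
Total cost = 225.
P1 ships 45 of its 45, leaving 0.

0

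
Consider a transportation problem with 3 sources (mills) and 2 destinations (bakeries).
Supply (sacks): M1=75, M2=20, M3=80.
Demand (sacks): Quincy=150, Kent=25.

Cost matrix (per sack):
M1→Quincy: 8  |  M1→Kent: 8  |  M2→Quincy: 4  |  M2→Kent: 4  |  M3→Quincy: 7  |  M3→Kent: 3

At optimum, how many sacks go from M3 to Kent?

Solving gives:
  M1 to Quincy: 75 × 8 = 600
  M2 to Quincy: 20 × 4 = 80
  M3 to Quincy: 55 × 7 = 385
  M3 to Kent: 25 × 3 = 75
Total cost = 1140.
So M3→Kent carries 25 sacks.

25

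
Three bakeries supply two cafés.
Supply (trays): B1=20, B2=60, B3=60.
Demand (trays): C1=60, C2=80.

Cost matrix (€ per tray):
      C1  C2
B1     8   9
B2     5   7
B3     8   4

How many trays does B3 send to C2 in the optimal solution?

60

Solving gives:
  B1->C2: 20 × €9 = €180
  B2->C1: 60 × €5 = €300
  B3->C2: 60 × €4 = €240
Total cost = €720.
So B3→C2 carries 60 trays.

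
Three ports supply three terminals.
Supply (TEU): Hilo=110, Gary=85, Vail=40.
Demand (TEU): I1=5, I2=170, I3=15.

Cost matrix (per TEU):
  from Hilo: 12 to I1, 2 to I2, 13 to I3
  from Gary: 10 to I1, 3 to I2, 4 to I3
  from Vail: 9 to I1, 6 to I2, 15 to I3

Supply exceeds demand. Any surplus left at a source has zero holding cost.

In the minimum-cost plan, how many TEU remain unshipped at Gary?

An optimal plan:
  Hilo->I2: 110 × 2 = 220
  Gary->I2: 60 × 3 = 180
  Gary->I3: 15 × 4 = 60
  Vail->I1: 5 × 9 = 45
Total cost = 505.
Gary ships 75 of its 85, leaving 10.

10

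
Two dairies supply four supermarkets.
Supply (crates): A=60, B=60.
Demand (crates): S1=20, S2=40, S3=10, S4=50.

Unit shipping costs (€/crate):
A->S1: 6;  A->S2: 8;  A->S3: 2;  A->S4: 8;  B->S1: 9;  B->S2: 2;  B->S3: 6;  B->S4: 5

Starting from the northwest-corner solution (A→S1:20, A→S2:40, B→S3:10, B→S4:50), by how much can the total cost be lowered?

190

Current plan cost = 20·6 + 40·8 + 10·6 + 50·5 = €750.
Optimal plan:
  A–S1: 20 × €6 = €120
  A–S3: 10 × €2 = €20
  A–S4: 30 × €8 = €240
  B–S2: 40 × €2 = €80
  B–S4: 20 × €5 = €100
Optimal cost = €560.
Saving = 750 − 560 = €190.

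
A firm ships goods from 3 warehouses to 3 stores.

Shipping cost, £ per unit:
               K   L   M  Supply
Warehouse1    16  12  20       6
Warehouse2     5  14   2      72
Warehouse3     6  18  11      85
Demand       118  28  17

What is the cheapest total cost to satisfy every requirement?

1089

An optimal shipping plan:
  Warehouse1→L: 6 × £12 = £72
  Warehouse2→K: 33 × £5 = £165
  Warehouse2→L: 22 × £14 = £308
  Warehouse2→M: 17 × £2 = £34
  Warehouse3→K: 85 × £6 = £510
Total = 72 + 165 + 308 + 34 + 510 = £1089.
(Supply check: Warehouse1 ships 6; Warehouse2 ships 72; Warehouse3 ships 85.)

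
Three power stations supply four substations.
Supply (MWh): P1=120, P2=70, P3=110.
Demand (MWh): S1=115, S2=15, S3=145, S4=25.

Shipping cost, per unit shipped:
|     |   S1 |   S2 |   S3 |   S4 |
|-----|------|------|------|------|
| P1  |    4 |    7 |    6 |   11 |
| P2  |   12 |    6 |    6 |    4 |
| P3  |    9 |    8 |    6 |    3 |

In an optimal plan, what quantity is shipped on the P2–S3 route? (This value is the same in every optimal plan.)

55

Solving gives:
  P1->S1: 115 MWh
  P1->S3: 5 MWh
  P2->S2: 15 MWh
  P2->S3: 55 MWh
  P3->S3: 85 MWh
  P3->S4: 25 MWh
Total cost = 1495.
So P2→S3 carries 55 MWh.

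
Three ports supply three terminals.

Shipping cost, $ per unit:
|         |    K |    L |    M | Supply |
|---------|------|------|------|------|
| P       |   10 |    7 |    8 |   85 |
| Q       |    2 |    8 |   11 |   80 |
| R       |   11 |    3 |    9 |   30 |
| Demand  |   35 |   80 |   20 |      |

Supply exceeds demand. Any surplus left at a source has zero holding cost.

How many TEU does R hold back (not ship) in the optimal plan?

Minimum-cost shipments:
  P→L: 50 × $7 = $350
  P→M: 20 × $8 = $160
  Q→K: 35 × $2 = $70
  R→L: 30 × $3 = $90
Total cost = $670.
R ships 30 of its 30, leaving 0.

0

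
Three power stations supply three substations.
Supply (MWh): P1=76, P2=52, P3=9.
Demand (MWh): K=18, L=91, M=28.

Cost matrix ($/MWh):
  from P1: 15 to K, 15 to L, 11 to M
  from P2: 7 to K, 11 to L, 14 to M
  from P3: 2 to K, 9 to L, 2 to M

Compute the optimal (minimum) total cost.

1582

Optimal allocation:
  P1 to L: 57 MWh
  P1 to M: 19 MWh
  P2 to K: 18 MWh
  P2 to L: 34 MWh
  P3 to M: 9 MWh
Total cost = $1582.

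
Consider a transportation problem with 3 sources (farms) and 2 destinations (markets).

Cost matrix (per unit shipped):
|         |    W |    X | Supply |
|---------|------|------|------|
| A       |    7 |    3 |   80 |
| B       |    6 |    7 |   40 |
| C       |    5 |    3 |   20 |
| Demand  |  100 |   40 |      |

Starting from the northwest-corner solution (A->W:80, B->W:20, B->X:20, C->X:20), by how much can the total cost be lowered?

140

Current plan cost = 80·7 + 20·6 + 20·7 + 20·3 = 880.
Optimal plan:
  A–W: 40 crates
  A–X: 40 crates
  B–W: 40 crates
  C–W: 20 crates
Optimal cost = 740.
Saving = 880 − 740 = 140.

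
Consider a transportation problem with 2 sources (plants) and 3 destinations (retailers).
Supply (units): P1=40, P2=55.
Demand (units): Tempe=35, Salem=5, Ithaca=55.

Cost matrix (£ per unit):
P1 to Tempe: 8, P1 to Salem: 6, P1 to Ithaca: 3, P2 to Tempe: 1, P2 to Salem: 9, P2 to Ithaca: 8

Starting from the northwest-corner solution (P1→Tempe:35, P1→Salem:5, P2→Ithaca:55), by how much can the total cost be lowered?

430

Current plan cost = 35·8 + 5·6 + 55·8 = £750.
Optimal plan:
  P1→Ithaca: 40 × £3 = £120
  P2→Tempe: 35 × £1 = £35
  P2→Salem: 5 × £9 = £45
  P2→Ithaca: 15 × £8 = £120
Optimal cost = £320.
Saving = 750 − 320 = £430.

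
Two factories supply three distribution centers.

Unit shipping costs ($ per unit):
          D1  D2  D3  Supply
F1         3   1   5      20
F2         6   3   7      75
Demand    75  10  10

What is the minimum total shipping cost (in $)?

Optimal allocation:
  F1 to D1: 20 × $3 = $60
  F2 to D1: 55 × $6 = $330
  F2 to D2: 10 × $3 = $30
  F2 to D3: 10 × $7 = $70
Total = 60 + 330 + 30 + 70 = $490.

490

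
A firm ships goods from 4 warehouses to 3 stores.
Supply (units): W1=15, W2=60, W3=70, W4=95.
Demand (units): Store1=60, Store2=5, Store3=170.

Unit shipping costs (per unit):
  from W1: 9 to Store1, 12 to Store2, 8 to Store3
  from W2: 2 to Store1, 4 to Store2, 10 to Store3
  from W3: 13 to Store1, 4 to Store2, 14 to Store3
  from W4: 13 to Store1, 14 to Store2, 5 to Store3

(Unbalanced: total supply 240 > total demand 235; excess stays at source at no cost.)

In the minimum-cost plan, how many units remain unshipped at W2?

An optimal plan:
  W1–Store3: 15 units
  W2–Store1: 60 units
  W3–Store2: 5 units
  W3–Store3: 60 units
  W4–Store3: 95 units
Total cost = 1575.
W2 ships 60 of its 60, leaving 0.

0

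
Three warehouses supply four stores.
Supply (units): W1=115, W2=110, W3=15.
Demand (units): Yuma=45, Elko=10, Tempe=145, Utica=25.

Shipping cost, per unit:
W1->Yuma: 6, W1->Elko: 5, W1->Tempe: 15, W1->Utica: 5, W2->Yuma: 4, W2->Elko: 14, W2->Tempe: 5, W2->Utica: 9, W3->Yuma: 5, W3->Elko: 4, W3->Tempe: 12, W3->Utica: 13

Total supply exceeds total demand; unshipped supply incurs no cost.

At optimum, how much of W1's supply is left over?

15

An optimal plan:
  W1–Yuma: 45 units
  W1–Elko: 10 units
  W1–Tempe: 20 units
  W1–Utica: 25 units
  W2–Tempe: 110 units
  W3–Tempe: 15 units
Total cost = 1475.
W1 ships 100 of its 115, leaving 15.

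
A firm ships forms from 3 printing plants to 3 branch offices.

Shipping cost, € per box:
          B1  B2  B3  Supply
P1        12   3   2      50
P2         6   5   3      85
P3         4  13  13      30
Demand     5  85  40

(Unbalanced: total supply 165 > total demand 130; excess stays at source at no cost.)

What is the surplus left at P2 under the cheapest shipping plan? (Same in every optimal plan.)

10

Minimum-cost shipments:
  P1 to B2: 50 × €3 = €150
  P2 to B2: 35 × €5 = €175
  P2 to B3: 40 × €3 = €120
  P3 to B1: 5 × €4 = €20
Total cost = €465.
P2 ships 75 of its 85, leaving 10.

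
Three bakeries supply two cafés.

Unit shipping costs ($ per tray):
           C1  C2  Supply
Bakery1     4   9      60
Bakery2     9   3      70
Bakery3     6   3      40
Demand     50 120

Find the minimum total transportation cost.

620

One minimum-cost allocation:
  Bakery1->C1: 50 trays
  Bakery1->C2: 10 trays
  Bakery2->C2: 70 trays
  Bakery3->C2: 40 trays
Total cost = $620.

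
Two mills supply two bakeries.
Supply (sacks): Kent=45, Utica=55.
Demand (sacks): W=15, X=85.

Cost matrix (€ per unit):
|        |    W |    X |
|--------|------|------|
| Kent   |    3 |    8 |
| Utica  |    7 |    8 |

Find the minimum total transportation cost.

725

One minimum-cost allocation:
  Kent->W: 15 × €3 = €45
  Kent->X: 30 × €8 = €240
  Utica->X: 55 × €8 = €440
Total = 45 + 240 + 440 = €725.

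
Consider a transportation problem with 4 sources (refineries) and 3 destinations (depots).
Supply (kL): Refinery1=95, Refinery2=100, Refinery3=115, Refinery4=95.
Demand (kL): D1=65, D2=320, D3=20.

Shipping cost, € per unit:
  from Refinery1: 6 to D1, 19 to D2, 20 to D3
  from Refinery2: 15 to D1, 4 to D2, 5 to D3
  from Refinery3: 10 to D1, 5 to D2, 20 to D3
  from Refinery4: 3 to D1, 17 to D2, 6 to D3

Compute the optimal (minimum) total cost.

One minimum-cost allocation:
  Refinery1->D2: 95 × €19 = €1805
  Refinery2->D2: 100 × €4 = €400
  Refinery3->D2: 115 × €5 = €575
  Refinery4->D1: 65 × €3 = €195
  Refinery4->D2: 10 × €17 = €170
  Refinery4->D3: 20 × €6 = €120
Total = 1805 + 400 + 575 + 195 + 170 + 120 = €3265.

3265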